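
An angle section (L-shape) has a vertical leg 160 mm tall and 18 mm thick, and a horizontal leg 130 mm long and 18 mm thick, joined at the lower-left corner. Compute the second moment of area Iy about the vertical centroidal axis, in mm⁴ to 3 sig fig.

Iy ≈ 7.20 × 10⁶ mm⁴

Break the section into simple shapes (no overlaps), measuring from the bottom-left corner of the bounding box.
Vertical leg: 18 × 160, A = 2 880 mm², x = 9 mm, Ī = 77 760 mm⁴.
Horizontal leg (remainder): 112 × 18, A = 2 016 mm², x = 74 mm, Ī = 2 107 392 mm⁴.
Centroid: x̄ = ΣA·x / ΣA = 35.765 mm.
Transfer each piece to the vertical centroidal axis using Ī + A·d² with d = x − 35.765:
  vertical leg: d = -26.765 mm → contributes +2 140 847 mm⁴
  horizontal leg (remainder): d = 38.235 mm → contributes +5 054 658 mm⁴
Total I = 7 195 505 mm⁴.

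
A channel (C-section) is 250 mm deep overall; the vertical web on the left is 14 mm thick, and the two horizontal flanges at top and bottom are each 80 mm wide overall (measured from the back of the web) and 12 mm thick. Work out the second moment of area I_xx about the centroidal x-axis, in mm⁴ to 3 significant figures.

Treat the section as a set of non-overlapping primitives; coordinates are from the bounding-box lower-left.
Web: 14 × 250, A = 3 500 mm², y = 125 mm, Ī = 18 229 167 mm⁴.
Top flange (beyond web): 66 × 12, A = 792 mm², y = 244 mm, Ī = 9 504 mm⁴.
Bottom flange (beyond web): 66 × 12, A = 792 mm², y = 6 mm, Ī = 9 504 mm⁴.
By symmetry the centroid is at mid-height, ȳ = 125 mm.
Transfer each piece to the centroidal x-axis using Ī + A·d² with d = y − 125:
  web: d = 0 mm → contributes +18 229 167 mm⁴
  top flange (beyond web): d = 119 mm → contributes +11 225 016 mm⁴
  bottom flange (beyond web): d = -119 mm → contributes +11 225 016 mm⁴
Total I = 40 679 199 mm⁴.

I_xx ≈ 4.07 × 10⁷ mm⁴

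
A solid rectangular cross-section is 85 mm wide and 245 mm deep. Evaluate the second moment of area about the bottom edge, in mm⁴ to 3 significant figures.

The section: 85 × 245, A = 20 825 mm², y = 122.5 mm, Ī = 104 168 385 mm⁴.
Transfer it to the bottom edge using Ī + A·d² with d = y − 0:
  the section: d = 122.5 mm → contributes +416 673 542 mm⁴
Total I = 416 673 542 mm⁴.

I_base ≈ 4.17 × 10⁸ mm⁴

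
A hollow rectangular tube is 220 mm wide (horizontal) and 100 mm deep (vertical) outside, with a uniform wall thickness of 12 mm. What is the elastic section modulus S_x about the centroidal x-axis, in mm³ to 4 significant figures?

S_x ≈ 2.233 × 10⁵ mm³

Break the section into simple shapes (no overlaps), measuring from the bottom-left corner of the bounding box.
Outer rectangle: 220 × 100, A = 22 000 mm², y = 50 mm, Ī = 18 333 333 mm⁴.
Inner void (subtracted): 196 × 76, A = 14 896 mm², y = 50 mm, Ī = 7 169 941 mm⁴.
By symmetry the centroid is at mid-height, ȳ = 50 mm.
All pieces are centred on the centroidal x-axis, so I = ΣĪ (holes subtracted) = 11 163 392 mm⁴.
Extreme fibre distance c = 50 mm; S = I/c = 223 268 mm³.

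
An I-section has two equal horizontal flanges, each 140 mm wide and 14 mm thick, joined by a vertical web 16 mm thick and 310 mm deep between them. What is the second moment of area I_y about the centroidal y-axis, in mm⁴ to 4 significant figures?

Break the section into simple shapes (no overlaps), measuring from the bottom-left corner of the bounding box.
Bottom flange: 140 × 14, A = 1 960 mm², x = 70 mm, Ī = 3 201 333 mm⁴.
Web: 16 × 310, A = 4 960 mm², x = 70 mm, Ī = 105 813 mm⁴.
Top flange: 140 × 14, A = 1 960 mm², x = 70 mm, Ī = 3 201 333 mm⁴.
By symmetry the centroid is at mid-width, x̄ = 70 mm.
All pieces are centred on the centroidal y-axis, so I = ΣĪ = 6 508 480 mm⁴.

I_y ≈ 6.508 × 10⁶ mm⁴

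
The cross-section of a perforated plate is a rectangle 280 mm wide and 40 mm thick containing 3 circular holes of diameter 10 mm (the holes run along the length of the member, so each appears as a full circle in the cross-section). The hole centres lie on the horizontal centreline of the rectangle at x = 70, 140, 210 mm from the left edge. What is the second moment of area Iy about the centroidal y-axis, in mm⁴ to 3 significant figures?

Decompose the section into non-overlapping parts with the origin at the bottom-left of its bounding rectangle.
Plate: 280 × 40, A = 11 200 mm², x = 140 mm, Ī = 73 173 333 mm⁴.
Hole 1 (subtracted): ⌀10, A = 78.54 mm², x = 70 mm, Ī = 490.87 mm⁴.
Hole 2 (subtracted): ⌀10, A = 78.54 mm², x = 140 mm, Ī = 490.87 mm⁴.
Hole 3 (subtracted): ⌀10, A = 78.54 mm², x = 210 mm, Ī = 490.87 mm⁴.
By symmetry the centroid is at mid-width, x̄ = 140 mm.
Transfer each piece to the centroidal y-axis using Ī + A·d² with d = x − 140:
  plate: d = 0 mm → contributes +73 173 333 mm⁴
  hole 1: d = -70 mm → contributes −385 336 mm⁴
  hole 2: d = 0 mm → contributes −490.87 mm⁴
  hole 3: d = 70 mm → contributes −385 336 mm⁴
Total I = 72 402 171 mm⁴.

Iy ≈ 7.24 × 10⁷ mm⁴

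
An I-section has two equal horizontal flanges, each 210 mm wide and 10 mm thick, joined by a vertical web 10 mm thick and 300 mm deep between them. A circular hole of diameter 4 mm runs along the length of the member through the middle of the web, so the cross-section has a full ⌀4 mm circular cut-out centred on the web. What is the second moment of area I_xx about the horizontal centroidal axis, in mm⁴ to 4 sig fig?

I_xx ≈ 1.234 × 10⁸ mm⁴

Treat the section as a set of non-overlapping primitives; coordinates are from the bounding-box lower-left.
Bottom flange: 210 × 10, A = 2 100 mm², y = 5 mm, Ī = 17 500 mm⁴.
Web: 10 × 300, A = 3 000 mm², y = 160 mm, Ī = 22 500 000 mm⁴.
Top flange: 210 × 10, A = 2 100 mm², y = 315 mm, Ī = 17 500 mm⁴.
Hole (subtracted): ⌀4, A = 12.5664 mm², y = 160 mm, Ī = 12.5664 mm⁴.
By symmetry the centroid is at mid-height, ȳ = 160 mm.
Transfer each piece to the horizontal centroidal axis using Ī + A·d² with d = y − 160:
  bottom flange: d = -155 mm → contributes +50 470 000 mm⁴
  web: d = 0 mm → contributes +22 500 000 mm⁴
  top flange: d = 155 mm → contributes +50 470 000 mm⁴
  hole: d = 0 mm → contributes −12.5664 mm⁴
Total I = 123 439 987 mm⁴.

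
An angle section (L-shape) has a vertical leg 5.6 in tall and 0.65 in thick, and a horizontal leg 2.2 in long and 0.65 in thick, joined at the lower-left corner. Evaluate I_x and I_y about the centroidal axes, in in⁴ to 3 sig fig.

Decompose the section into non-overlapping parts with the origin at the bottom-left of its bounding rectangle.
Vertical leg: 0.65 × 5.6, A = 3.64 in², y = 2.8 in, Ī = 9.5125 in⁴.
Horizontal leg (remainder): 1.55 × 0.65, A = 1.0075 in², y = 0.325 in, Ī = 0.035472 in⁴.
Centroid: ȳ = ΣA·y / ΣA = 2.2635 in.
Transfer each piece to the centroidal x-axis using Ī + A·d² with d = y − 2.2635:
  vertical leg: d = 0.53654 in → contributes +10.56 in⁴
  horizontal leg (remainder): d = -1.9385 in → contributes +3.8213 in⁴
Total I = 14.382 in⁴.
For the y-axis: x̄ = 0.56346 in.
Repeating about the centroidal y-axis gives I_y = 1.2847 in⁴.

I_x ≈ 14.4 in⁴, I_y ≈ 1.28 in⁴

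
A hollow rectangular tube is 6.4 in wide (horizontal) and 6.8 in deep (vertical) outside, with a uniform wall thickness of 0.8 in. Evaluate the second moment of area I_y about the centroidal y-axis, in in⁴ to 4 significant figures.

I_y ≈ 100.6 in⁴

Break the section into simple shapes (no overlaps), measuring from the bottom-left corner of the bounding box.
Outer rectangle: 6.4 × 6.8, A = 43.52 in², x = 3.2 in, Ī = 148.548 in⁴.
Inner void (subtracted): 4.8 × 5.2, A = 24.96 in², x = 3.2 in, Ī = 47.9232 in⁴.
By symmetry the centroid is at mid-width, x̄ = 3.2 in.
All pieces are centred on the centroidal y-axis, so I = ΣĪ (holes subtracted) = 100.625 in⁴.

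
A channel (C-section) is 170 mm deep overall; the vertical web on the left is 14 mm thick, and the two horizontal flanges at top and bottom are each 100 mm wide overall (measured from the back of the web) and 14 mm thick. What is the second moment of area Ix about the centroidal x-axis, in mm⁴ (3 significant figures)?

Ix ≈ 2.04 × 10⁷ mm⁴

Decompose the section into non-overlapping parts with the origin at the bottom-left of its bounding rectangle.
Web: 14 × 170, A = 2 380 mm², y = 85 mm, Ī = 5 731 833 mm⁴.
Top flange (beyond web): 86 × 14, A = 1 204 mm², y = 163 mm, Ī = 19 665 mm⁴.
Bottom flange (beyond web): 86 × 14, A = 1 204 mm², y = 7 mm, Ī = 19 665 mm⁴.
By symmetry the centroid is at mid-height, ȳ = 85 mm.
Transfer each piece to the centroidal x-axis using Ī + A·d² with d = y − 85:
  web: d = 0 mm → contributes +5 731 833 mm⁴
  top flange (beyond web): d = 78 mm → contributes +7 344 801 mm⁴
  bottom flange (beyond web): d = -78 mm → contributes +7 344 801 mm⁴
Total I = 20 421 436 mm⁴.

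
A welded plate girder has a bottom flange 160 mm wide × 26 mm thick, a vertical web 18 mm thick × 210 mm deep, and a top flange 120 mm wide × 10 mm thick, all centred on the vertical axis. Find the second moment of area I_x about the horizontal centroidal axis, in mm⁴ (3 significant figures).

Split into non-overlapping primitives; take the origin at the lower-left of the bounding box.
Bottom plate: 160 × 26, A = 4 160 mm², y = 13 mm, Ī = 234 347 mm⁴.
Web plate: 18 × 210, A = 3 780 mm², y = 131 mm, Ī = 13 891 500 mm⁴.
Top plate: 120 × 10, A = 1 200 mm², y = 241 mm, Ī = 10 000 mm⁴.
Centroid: ȳ = ΣA·y / ΣA = 91.735 mm.
Transfer each piece to the horizontal centroidal axis using Ī + A·d² with d = y − 91.735:
  bottom plate: d = -78.735 mm → contributes +26 023 170 mm⁴
  web plate: d = 39.265 mm → contributes +19 719 210 mm⁴
  top plate: d = 149.26 mm → contributes +26 745 966 mm⁴
Total I = 72 488 346 mm⁴.

I_x ≈ 7.25 × 10⁷ mm⁴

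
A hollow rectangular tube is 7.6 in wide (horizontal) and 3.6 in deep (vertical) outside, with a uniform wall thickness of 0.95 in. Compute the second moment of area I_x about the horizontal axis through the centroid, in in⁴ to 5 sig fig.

I_x ≈ 27.215 in⁴

Split into non-overlapping primitives; take the origin at the lower-left of the bounding box.
Outer rectangle: 7.6 × 3.6, A = 27.36 in², y = 1.8 in, Ī = 29.5488 in⁴.
Inner void (subtracted): 5.7 × 1.7, A = 9.69 in², y = 1.8 in, Ī = 2.333675 in⁴.
By symmetry the centroid is at mid-height, ȳ = 1.8 in.
All pieces are centred on the horizontal axis through the centroid, so I = ΣĪ (holes subtracted) = 27.21513 in⁴.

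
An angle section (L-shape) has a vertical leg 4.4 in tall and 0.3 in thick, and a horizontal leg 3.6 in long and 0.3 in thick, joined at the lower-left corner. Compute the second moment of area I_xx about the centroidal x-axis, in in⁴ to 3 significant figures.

Treat the section as a set of non-overlapping primitives; coordinates are from the bounding-box lower-left.
Vertical leg: 0.3 × 4.4, A = 1.32 in², y = 2.2 in, Ī = 2.1296 in⁴.
Horizontal leg (remainder): 3.3 × 0.3, A = 0.99 in², y = 0.15 in, Ī = 0.007425 in⁴.
Centroid: ȳ = ΣA·y / ΣA = 1.3214 in.
Transfer each piece to the centroidal x-axis using Ī + A·d² with d = y − 1.3214:
  vertical leg: d = 0.87857 in → contributes +3.1485 in⁴
  horizontal leg (remainder): d = -1.1714 in → contributes +1.3659 in⁴
Total I = 4.5144 in⁴.

I_xx ≈ 4.51 in⁴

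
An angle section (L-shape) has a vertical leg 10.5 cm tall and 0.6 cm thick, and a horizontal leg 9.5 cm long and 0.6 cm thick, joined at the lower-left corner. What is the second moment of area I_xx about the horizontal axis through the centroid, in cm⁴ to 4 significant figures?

I_xx ≈ 128.9 cm⁴

Break the section into simple shapes (no overlaps), measuring from the bottom-left corner of the bounding box.
Vertical leg: 0.6 × 10.5, A = 6.3 cm², y = 5.25 cm, Ī = 57.8813 cm⁴.
Horizontal leg (remainder): 8.9 × 0.6, A = 5.34 cm², y = 0.3 cm, Ī = 0.1602 cm⁴.
Centroid: ȳ = ΣA·y / ΣA = 2.97912 cm.
Transfer each piece to the horizontal axis through the centroid using Ī + A·d² with d = y − 2.97912:
  vertical leg: d = 2.27088 cm → contributes +90.3696 cm⁴
  horizontal leg (remainder): d = -2.67912 cm → contributes +38.4891 cm⁴
Total I = 128.859 cm⁴.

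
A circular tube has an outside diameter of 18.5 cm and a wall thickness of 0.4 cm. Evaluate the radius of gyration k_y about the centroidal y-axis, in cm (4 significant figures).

k_y ≈ 6.401 cm

Break the section into simple shapes (no overlaps), measuring from the bottom-left corner of the bounding box.
Outer circle: ⌀18.5, A = 268.803 cm², x = 9.25 cm, Ī = 5749.85 cm⁴.
Bore (subtracted): ⌀17.7, A = 246.057 cm², x = 9.25 cm, Ī = 4817.96 cm⁴.
By symmetry the centroid is at mid-width, x̄ = 9.25 cm.
All pieces are centred on the centroidal y-axis, so I = ΣĪ (holes subtracted) = 931.896 cm⁴.
Radius of gyration: k = √(I/A) = √(931.896 / 22.7451) = 6.40088 cm.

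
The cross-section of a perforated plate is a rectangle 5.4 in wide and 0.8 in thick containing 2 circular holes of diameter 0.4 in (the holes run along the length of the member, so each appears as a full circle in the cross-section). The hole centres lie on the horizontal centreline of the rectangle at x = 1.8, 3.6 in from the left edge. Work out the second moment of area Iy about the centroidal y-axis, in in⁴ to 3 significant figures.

Iy ≈ 10.3 in⁴

Decompose the section into non-overlapping parts with the origin at the bottom-left of its bounding rectangle.
Plate: 5.4 × 0.8, A = 4.32 in², x = 2.7 in, Ī = 10.498 in⁴.
Hole 1 (subtracted): ⌀0.4, A = 0.12566 in², x = 1.8 in, Ī = 0.0012566 in⁴.
Hole 2 (subtracted): ⌀0.4, A = 0.12566 in², x = 3.6 in, Ī = 0.0012566 in⁴.
By symmetry the centroid is at mid-width, x̄ = 2.7 in.
Transfer each piece to the centroidal y-axis using Ī + A·d² with d = x − 2.7:
  plate: d = 0 in → contributes +10.498 in⁴
  hole 1: d = -0.9 in → contributes −0.10304 in⁴
  hole 2: d = 0.9 in → contributes −0.10304 in⁴
Total I = 10.292 in⁴.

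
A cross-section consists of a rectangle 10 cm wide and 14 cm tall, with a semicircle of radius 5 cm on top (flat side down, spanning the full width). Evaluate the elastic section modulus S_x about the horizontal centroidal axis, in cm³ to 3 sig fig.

S_x ≈ 491 cm³

Split into non-overlapping primitives; take the origin at the lower-left of the bounding box.
Rectangular body: 10 × 14, A = 140 cm², y = 7 cm, Ī = 2286.7 cm⁴.
Semicircular cap: semicircle r = 5, A = 39.27 cm², y = 16.122 cm, Ī = 68.598 cm⁴.
Centroid: ȳ = ΣA·y / ΣA = 8.9982 cm.
Transfer each piece to the horizontal centroidal axis using Ī + A·d² with d = y − 8.9982:
  rectangular body: d = -1.9982 cm → contributes +2845.7 cm⁴
  semicircular cap: d = 7.1238 cm → contributes +2061.5 cm⁴
Total I = 4907.2 cm⁴.
Extreme fibre distance c = 10.002 cm; S = I/c = 490.63 cm³.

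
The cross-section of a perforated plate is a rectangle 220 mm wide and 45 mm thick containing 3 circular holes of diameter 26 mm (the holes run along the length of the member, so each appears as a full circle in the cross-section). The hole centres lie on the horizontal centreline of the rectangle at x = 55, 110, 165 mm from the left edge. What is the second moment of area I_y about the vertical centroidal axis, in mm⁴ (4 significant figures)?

I_y ≈ 3.665 × 10⁷ mm⁴

Decompose the section into non-overlapping parts with the origin at the bottom-left of its bounding rectangle.
Plate: 220 × 45, A = 9 900 mm², x = 110 mm, Ī = 39 930 000 mm⁴.
Hole 1 (subtracted): ⌀26, A = 530.929 mm², x = 55 mm, Ī = 22431.8 mm⁴.
Hole 2 (subtracted): ⌀26, A = 530.929 mm², x = 110 mm, Ī = 22431.8 mm⁴.
Hole 3 (subtracted): ⌀26, A = 530.929 mm², x = 165 mm, Ī = 22431.8 mm⁴.
By symmetry the centroid is at mid-width, x̄ = 110 mm.
Transfer each piece to the vertical centroidal axis using Ī + A·d² with d = x − 110:
  plate: d = 0 mm → contributes +39 930 000 mm⁴
  hole 1: d = -55 mm → contributes −1 628 492 mm⁴
  hole 2: d = 0 mm → contributes −22431.8 mm⁴
  hole 3: d = 55 mm → contributes −1 628 492 mm⁴
Total I = 36 650 583 mm⁴.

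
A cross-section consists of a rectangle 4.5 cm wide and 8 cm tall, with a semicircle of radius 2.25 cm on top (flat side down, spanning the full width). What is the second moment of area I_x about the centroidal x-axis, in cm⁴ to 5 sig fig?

Split into non-overlapping primitives; take the origin at the lower-left of the bounding box.
Rectangular body: 4.5 × 8, A = 36 cm², y = 4 cm, Ī = 192 cm⁴.
Semicircular cap: semicircle r = 2.25, A = 7.952156 cm², y = 8.95493 cm, Ī = 2.812951 cm⁴.
Centroid: ȳ = ΣA·y / ΣA = 4.896483 cm.
Transfer each piece to the centroidal x-axis using Ī + A·d² with d = y − 4.896483:
  rectangular body: d = -0.8964833 cm → contributes +220.9326 cm⁴
  semicircular cap: d = 4.058446 cm → contributes +133.7928 cm⁴
Total I = 354.7254 cm⁴.

I_x ≈ 354.73 cm⁴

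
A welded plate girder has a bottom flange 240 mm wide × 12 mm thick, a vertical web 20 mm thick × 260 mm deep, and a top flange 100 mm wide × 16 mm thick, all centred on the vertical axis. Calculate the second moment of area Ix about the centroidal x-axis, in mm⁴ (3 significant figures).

Ix ≈ 1.10 × 10⁸ mm⁴

Break the section into simple shapes (no overlaps), measuring from the bottom-left corner of the bounding box.
Bottom plate: 240 × 12, A = 2 880 mm², y = 6 mm, Ī = 34 560 mm⁴.
Web plate: 20 × 260, A = 5 200 mm², y = 142 mm, Ī = 29 293 333 mm⁴.
Top plate: 100 × 16, A = 1 600 mm², y = 280 mm, Ī = 34 133 mm⁴.
Centroid: ȳ = ΣA·y / ΣA = 124.35 mm.
Transfer each piece to the centroidal x-axis using Ī + A·d² with d = y − 124.35:
  bottom plate: d = -118.35 mm → contributes +40 371 949 mm⁴
  web plate: d = 17.653 mm → contributes +30 913 781 mm⁴
  top plate: d = 155.65 mm → contributes +38 798 650 mm⁴
Total I = 110 084 380 mm⁴.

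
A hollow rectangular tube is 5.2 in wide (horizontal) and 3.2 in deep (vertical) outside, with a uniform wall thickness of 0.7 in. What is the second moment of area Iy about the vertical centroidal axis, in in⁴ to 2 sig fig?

Iy ≈ 29 in⁴

Treat the section as a set of non-overlapping primitives; coordinates are from the bounding-box lower-left.
Outer rectangle: 5.2 × 3.2, A = 16.64 in², x = 2.6 in, Ī = 37.5 in⁴.
Inner void (subtracted): 3.8 × 1.8, A = 6.84 in², x = 2.6 in, Ī = 8.231 in⁴.
By symmetry the centroid is at mid-width, x̄ = 2.6 in.
All pieces are centred on the vertical centroidal axis, so I = ΣĪ (holes subtracted) = 29.26 in⁴.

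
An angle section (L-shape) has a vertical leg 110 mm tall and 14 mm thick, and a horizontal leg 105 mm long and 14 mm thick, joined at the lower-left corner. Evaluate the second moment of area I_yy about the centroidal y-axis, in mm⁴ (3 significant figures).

I_yy ≈ 2.83 × 10⁶ mm⁴

Break the section into simple shapes (no overlaps), measuring from the bottom-left corner of the bounding box.
Vertical leg: 14 × 110, A = 1 540 mm², x = 7 mm, Ī = 25 153 mm⁴.
Horizontal leg (remainder): 91 × 14, A = 1 274 mm², x = 59.5 mm, Ī = 879 166 mm⁴.
Centroid: x̄ = ΣA·x / ΣA = 30.769 mm.
Transfer each piece to the centroidal y-axis using Ī + A·d² with d = x − 30.769:
  vertical leg: d = -23.769 mm → contributes +895 175 mm⁴
  horizontal leg (remainder): d = 28.731 mm → contributes +1 930 841 mm⁴
Total I = 2 826 015 mm⁴.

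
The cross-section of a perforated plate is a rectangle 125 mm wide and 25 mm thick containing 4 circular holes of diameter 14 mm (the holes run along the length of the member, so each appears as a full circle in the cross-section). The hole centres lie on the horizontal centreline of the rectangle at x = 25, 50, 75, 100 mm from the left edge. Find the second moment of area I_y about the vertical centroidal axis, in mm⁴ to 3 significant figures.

Treat the section as a set of non-overlapping primitives; coordinates are from the bounding-box lower-left.
Plate: 125 × 25, A = 3 125 mm², x = 62.5 mm, Ī = 4 069 010 mm⁴.
Hole 1 (subtracted): ⌀14, A = 153.94 mm², x = 25 mm, Ī = 1885.7 mm⁴.
Hole 2 (subtracted): ⌀14, A = 153.94 mm², x = 50 mm, Ī = 1885.7 mm⁴.
Hole 3 (subtracted): ⌀14, A = 153.94 mm², x = 75 mm, Ī = 1885.7 mm⁴.
Hole 4 (subtracted): ⌀14, A = 153.94 mm², x = 100 mm, Ī = 1885.7 mm⁴.
By symmetry the centroid is at mid-width, x̄ = 62.5 mm.
Transfer each piece to the vertical centroidal axis using Ī + A·d² with d = x − 62.5:
  plate: d = 0 mm → contributes +4 069 010 mm⁴
  hole 1: d = -37.5 mm → contributes −218 361 mm⁴
  hole 2: d = -12.5 mm → contributes −25 939 mm⁴
  hole 3: d = 12.5 mm → contributes −25 939 mm⁴
  hole 4: d = 37.5 mm → contributes −218 361 mm⁴
Total I = 3 580 411 mm⁴.

I_y ≈ 3.58 × 10⁶ mm⁴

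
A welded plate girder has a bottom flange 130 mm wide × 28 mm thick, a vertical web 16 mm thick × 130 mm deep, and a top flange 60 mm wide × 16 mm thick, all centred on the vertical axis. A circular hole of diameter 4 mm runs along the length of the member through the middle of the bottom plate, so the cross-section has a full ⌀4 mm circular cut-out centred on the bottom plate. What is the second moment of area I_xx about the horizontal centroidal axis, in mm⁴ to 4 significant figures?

Break the section into simple shapes (no overlaps), measuring from the bottom-left corner of the bounding box.
Bottom plate: 130 × 28, A = 3 640 mm², y = 14 mm, Ī = 237 813 mm⁴.
Web plate: 16 × 130, A = 2 080 mm², y = 93 mm, Ī = 2 929 333 mm⁴.
Top plate: 60 × 16, A = 960 mm², y = 166 mm, Ī = 20 480 mm⁴.
Hole (subtracted): ⌀4, A = 12.5664 mm², y = 14 mm, Ī = 12.5664 mm⁴.
Centroid: ȳ = ΣA·y / ΣA = 60.5306 mm.
Transfer each piece to the horizontal centroidal axis using Ī + A·d² with d = y − 60.5306:
  bottom plate: d = -46.5306 mm → contributes +8 118 781 mm⁴
  web plate: d = 32.4694 mm → contributes +5 122 192 mm⁴
  top plate: d = 105.469 mm → contributes +10 699 313 mm⁴
  hole: d = -46.5306 mm → contributes −27 220 mm⁴
Total I = 23 913 066 mm⁴.

I_xx ≈ 2.391 × 10⁷ mm⁴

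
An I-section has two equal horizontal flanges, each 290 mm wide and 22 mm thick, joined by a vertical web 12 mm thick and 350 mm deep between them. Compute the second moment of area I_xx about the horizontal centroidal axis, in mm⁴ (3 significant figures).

Treat the section as a set of non-overlapping primitives; coordinates are from the bounding-box lower-left.
Bottom flange: 290 × 22, A = 6 380 mm², y = 11 mm, Ī = 257 327 mm⁴.
Web: 12 × 350, A = 4 200 mm², y = 197 mm, Ī = 42 875 000 mm⁴.
Top flange: 290 × 22, A = 6 380 mm², y = 383 mm, Ī = 257 327 mm⁴.
By symmetry the centroid is at mid-height, ȳ = 197 mm.
Transfer each piece to the horizontal centroidal axis using Ī + A·d² with d = y − 197:
  bottom flange: d = -186 mm → contributes +220 979 807 mm⁴
  web: d = 0 mm → contributes +42 875 000 mm⁴
  top flange: d = 186 mm → contributes +220 979 807 mm⁴
Total I = 484 834 613 mm⁴.

I_xx ≈ 4.85 × 10⁸ mm⁴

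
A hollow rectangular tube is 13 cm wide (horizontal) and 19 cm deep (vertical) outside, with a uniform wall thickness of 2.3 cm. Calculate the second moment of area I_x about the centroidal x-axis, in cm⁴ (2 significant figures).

Split into non-overlapping primitives; take the origin at the lower-left of the bounding box.
Outer rectangle: 13 × 19, A = 247 cm², y = 9.5 cm, Ī = 7 431 cm⁴.
Inner void (subtracted): 8.4 × 14.4, A = 121 cm², y = 9.5 cm, Ī = 2 090 cm⁴.
By symmetry the centroid is at mid-height, ȳ = 9.5 cm.
All pieces are centred on the centroidal x-axis, so I = ΣĪ (holes subtracted) = 5 340 cm⁴.

I_x ≈ 5300 cm⁴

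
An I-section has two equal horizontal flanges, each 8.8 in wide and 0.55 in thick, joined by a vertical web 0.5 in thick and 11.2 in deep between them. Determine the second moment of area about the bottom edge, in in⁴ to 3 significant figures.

I_base ≈ 971 in⁴

Decompose the section into non-overlapping parts with the origin at the bottom-left of its bounding rectangle.
Bottom flange: 8.8 × 0.55, A = 4.84 in², y = 0.275 in, Ī = 0.12201 in⁴.
Web: 0.5 × 11.2, A = 5.6 in², y = 6.15 in, Ī = 58.539 in⁴.
Top flange: 8.8 × 0.55, A = 4.84 in², y = 12.025 in, Ī = 0.12201 in⁴.
Transfer each piece to a horizontal axis along the bottom face using Ī + A·d² with d = y − 0:
  bottom flange: d = 0.275 in → contributes +0.48803 in⁴
  web: d = 6.15 in → contributes +270.34 in⁴
  top flange: d = 12.025 in → contributes +699.99 in⁴
Total I = 970.82 in⁴.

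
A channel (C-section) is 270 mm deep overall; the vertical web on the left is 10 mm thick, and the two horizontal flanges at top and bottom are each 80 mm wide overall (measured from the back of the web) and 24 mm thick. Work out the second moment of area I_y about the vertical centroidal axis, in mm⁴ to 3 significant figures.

Treat the section as a set of non-overlapping primitives; coordinates are from the bounding-box lower-left.
Web: 10 × 270, A = 2 700 mm², x = 5 mm, Ī = 22 500 mm⁴.
Top flange (beyond web): 70 × 24, A = 1 680 mm², x = 45 mm, Ī = 686 000 mm⁴.
Bottom flange (beyond web): 70 × 24, A = 1 680 mm², x = 45 mm, Ī = 686 000 mm⁴.
Centroid: x̄ = ΣA·x / ΣA = 27.178 mm.
Transfer each piece to the vertical centroidal axis using Ī + A·d² with d = x − 27.178:
  web: d = -22.178 mm → contributes +1 350 558 mm⁴
  top flange (beyond web): d = 17.822 mm → contributes +1 219 595 mm⁴
  bottom flange (beyond web): d = 17.822 mm → contributes +1 219 595 mm⁴
Total I = 3 789 748 mm⁴.

I_y ≈ 3.79 × 10⁶ mm⁴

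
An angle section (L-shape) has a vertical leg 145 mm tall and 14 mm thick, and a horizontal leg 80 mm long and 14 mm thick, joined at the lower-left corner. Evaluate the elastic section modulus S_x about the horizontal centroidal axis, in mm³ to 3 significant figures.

Break the section into simple shapes (no overlaps), measuring from the bottom-left corner of the bounding box.
Vertical leg: 14 × 145, A = 2 030 mm², y = 72.5 mm, Ī = 3 556 729 mm⁴.
Horizontal leg (remainder): 66 × 14, A = 924 mm², y = 7 mm, Ī = 15 092 mm⁴.
Centroid: ȳ = ΣA·y / ΣA = 52.012 mm.
Transfer each piece to the horizontal centroidal axis using Ī + A·d² with d = y − 52.012:
  vertical leg: d = 20.488 mm → contributes +4 408 851 mm⁴
  horizontal leg (remainder): d = -45.012 mm → contributes +1 887 177 mm⁴
Total I = 6 296 028 mm⁴.
Extreme fibre distance c = 92.988 mm; S = I/c = 67 708 mm³.

S_x ≈ 6.77 × 10⁴ mm³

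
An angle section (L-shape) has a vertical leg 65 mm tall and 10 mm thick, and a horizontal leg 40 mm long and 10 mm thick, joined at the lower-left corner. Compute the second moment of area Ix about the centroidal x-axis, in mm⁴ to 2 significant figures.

Decompose the section into non-overlapping parts with the origin at the bottom-left of its bounding rectangle.
Vertical leg: 10 × 65, A = 650 mm², y = 32.5 mm, Ī = 228 854 mm⁴.
Horizontal leg (remainder): 30 × 10, A = 300 mm², y = 5 mm, Ī = 2 500 mm⁴.
Centroid: ȳ = ΣA·y / ΣA = 23.82 mm.
Transfer each piece to the centroidal x-axis using Ī + A·d² with d = y − 23.82:
  vertical leg: d = 8.684 mm → contributes +277 874 mm⁴
  horizontal leg (remainder): d = -18.82 mm → contributes +108 710 mm⁴
Total I = 386 584 mm⁴.

Ix ≈ 3.9 × 10⁵ mm⁴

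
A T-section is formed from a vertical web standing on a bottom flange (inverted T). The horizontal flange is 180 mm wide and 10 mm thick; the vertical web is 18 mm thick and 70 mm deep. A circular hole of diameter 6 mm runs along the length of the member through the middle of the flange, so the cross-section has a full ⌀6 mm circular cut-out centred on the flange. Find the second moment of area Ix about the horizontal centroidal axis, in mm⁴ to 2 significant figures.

Decompose the section into non-overlapping parts with the origin at the bottom-left of its bounding rectangle.
Flange: 180 × 10, A = 1 800 mm², y = 5 mm, Ī = 15 000 mm⁴.
Web: 18 × 70, A = 1 260 mm², y = 45 mm, Ī = 514 500 mm⁴.
Hole (subtracted): ⌀6, A = 28.27 mm², y = 5 mm, Ī = 63.62 mm⁴.
Centroid: ȳ = ΣA·y / ΣA = 21.62 mm.
Transfer each piece to the horizontal centroidal axis using Ī + A·d² with d = y − 21.62:
  flange: d = -16.62 mm → contributes +512 455 mm⁴
  web: d = 23.38 mm → contributes +1 203 000 mm⁴
  hole: d = -16.62 mm → contributes −7 878 mm⁴
Total I = 1 707 577 mm⁴.

Ix ≈ 1.7 × 10⁶ mm⁴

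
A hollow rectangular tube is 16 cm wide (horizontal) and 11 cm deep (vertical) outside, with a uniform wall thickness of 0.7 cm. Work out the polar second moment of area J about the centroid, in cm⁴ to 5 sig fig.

Split into non-overlapping primitives; take the origin at the lower-left of the bounding box.
Outer rectangle: 16 × 11, A = 176 cm², y = 5.5 cm, Ī = 1774.667 cm⁴.
Inner void (subtracted): 14.6 × 9.6, A = 140.16 cm², y = 5.5 cm, Ī = 1076.429 cm⁴.
By symmetry the centroid is at mid-height, ȳ = 5.5 cm.
All pieces are centred on the centroidal x-axis, so I = ΣĪ (holes subtracted) = 698.2379 cm⁴.
Repeating about the centroidal y-axis gives I_y = 1264.958 cm⁴.
Polar second moment: J = I_x + I_y = 1963.196 cm⁴.

J ≈ 1963.2 cm⁴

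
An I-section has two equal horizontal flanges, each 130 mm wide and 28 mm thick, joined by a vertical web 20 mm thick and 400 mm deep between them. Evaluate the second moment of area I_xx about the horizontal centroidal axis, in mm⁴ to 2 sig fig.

Decompose the section into non-overlapping parts with the origin at the bottom-left of its bounding rectangle.
Bottom flange: 130 × 28, A = 3 640 mm², y = 14 mm, Ī = 237 813 mm⁴.
Web: 20 × 400, A = 8 000 mm², y = 228 mm, Ī = 106 666 667 mm⁴.
Top flange: 130 × 28, A = 3 640 mm², y = 442 mm, Ī = 237 813 mm⁴.
By symmetry the centroid is at mid-height, ȳ = 228 mm.
Transfer each piece to the horizontal centroidal axis using Ī + A·d² with d = y − 228:
  bottom flange: d = -214 mm → contributes +166 935 253 mm⁴
  web: d = 0 mm → contributes +106 666 667 mm⁴
  top flange: d = 214 mm → contributes +166 935 253 mm⁴
Total I = 440 537 173 mm⁴.

I_xx ≈ 4.4 × 10⁸ mm⁴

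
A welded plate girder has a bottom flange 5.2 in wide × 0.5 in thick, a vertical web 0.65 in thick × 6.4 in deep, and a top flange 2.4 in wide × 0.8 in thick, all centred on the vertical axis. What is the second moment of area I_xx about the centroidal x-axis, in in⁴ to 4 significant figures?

Break the section into simple shapes (no overlaps), measuring from the bottom-left corner of the bounding box.
Bottom plate: 5.2 × 0.5, A = 2.6 in², y = 0.25 in, Ī = 0.0541667 in⁴.
Web plate: 0.65 × 6.4, A = 4.16 in², y = 3.7 in, Ī = 14.1995 in⁴.
Top plate: 2.4 × 0.8, A = 1.92 in², y = 7.3 in, Ī = 0.1024 in⁴.
Centroid: ȳ = ΣA·y / ΣA = 3.4629 in.
Transfer each piece to the centroidal x-axis using Ī + A·d² with d = y − 3.4629:
  bottom plate: d = -3.2129 in → contributes +26.8933 in⁴
  web plate: d = 0.237097 in → contributes +14.4333 in⁴
  top plate: d = 3.8371 in → contributes +28.3712 in⁴
Total I = 69.6978 in⁴.

I_xx ≈ 69.70 in⁴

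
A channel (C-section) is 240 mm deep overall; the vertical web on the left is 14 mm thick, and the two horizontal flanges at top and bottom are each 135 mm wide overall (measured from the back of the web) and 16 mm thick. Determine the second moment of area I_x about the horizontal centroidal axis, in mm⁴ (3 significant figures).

I_x ≈ 6.48 × 10⁷ mm⁴

Decompose the section into non-overlapping parts with the origin at the bottom-left of its bounding rectangle.
Web: 14 × 240, A = 3 360 mm², y = 120 mm, Ī = 16 128 000 mm⁴.
Top flange (beyond web): 121 × 16, A = 1 936 mm², y = 232 mm, Ī = 41 301 mm⁴.
Bottom flange (beyond web): 121 × 16, A = 1 936 mm², y = 8 mm, Ī = 41 301 mm⁴.
By symmetry the centroid is at mid-height, ȳ = 120 mm.
Transfer each piece to the horizontal centroidal axis using Ī + A·d² with d = y − 120:
  web: d = 0 mm → contributes +16 128 000 mm⁴
  top flange (beyond web): d = 112 mm → contributes +24 326 485 mm⁴
  bottom flange (beyond web): d = -112 mm → contributes +24 326 485 mm⁴
Total I = 64 780 971 mm⁴.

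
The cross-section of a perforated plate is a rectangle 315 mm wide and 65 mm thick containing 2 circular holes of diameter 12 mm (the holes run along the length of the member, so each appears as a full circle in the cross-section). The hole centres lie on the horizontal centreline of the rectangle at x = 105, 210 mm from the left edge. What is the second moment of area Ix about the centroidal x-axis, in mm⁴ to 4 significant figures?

Decompose the section into non-overlapping parts with the origin at the bottom-left of its bounding rectangle.
Plate: 315 × 65, A = 20 475 mm², y = 32.5 mm, Ī = 7 208 906 mm⁴.
Hole 1 (subtracted): ⌀12, A = 113.097 mm², y = 32.5 mm, Ī = 1017.88 mm⁴.
Hole 2 (subtracted): ⌀12, A = 113.097 mm², y = 32.5 mm, Ī = 1017.88 mm⁴.
By symmetry the centroid is at mid-height, ȳ = 32.5 mm.
All pieces are centred on the centroidal x-axis, so I = ΣĪ (holes subtracted) = 7 206 870 mm⁴.

Ix ≈ 7.207 × 10⁶ mm⁴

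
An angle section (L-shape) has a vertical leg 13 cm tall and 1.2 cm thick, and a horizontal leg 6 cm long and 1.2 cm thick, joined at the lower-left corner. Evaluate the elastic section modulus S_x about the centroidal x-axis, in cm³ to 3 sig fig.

S_x ≈ 45.3 cm³

Break the section into simple shapes (no overlaps), measuring from the bottom-left corner of the bounding box.
Vertical leg: 1.2 × 13, A = 15.6 cm², y = 6.5 cm, Ī = 219.7 cm⁴.
Horizontal leg (remainder): 4.8 × 1.2, A = 5.76 cm², y = 0.6 cm, Ī = 0.6912 cm⁴.
Centroid: ȳ = ΣA·y / ΣA = 4.909 cm.
Transfer each piece to the centroidal x-axis using Ī + A·d² with d = y − 4.909:
  vertical leg: d = 1.591 cm → contributes +259.19 cm⁴
  horizontal leg (remainder): d = -4.309 cm → contributes +107.64 cm⁴
Total I = 366.83 cm⁴.
Extreme fibre distance c = 8.091 cm; S = I/c = 45.338 cm³.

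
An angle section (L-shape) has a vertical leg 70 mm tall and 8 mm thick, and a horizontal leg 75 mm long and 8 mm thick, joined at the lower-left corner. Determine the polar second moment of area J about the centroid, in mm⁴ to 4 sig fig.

Treat the section as a set of non-overlapping primitives; coordinates are from the bounding-box lower-left.
Vertical leg: 8 × 70, A = 560 mm², y = 35 mm, Ī = 228 667 mm⁴.
Horizontal leg (remainder): 67 × 8, A = 536 mm², y = 4 mm, Ī = 2858.67 mm⁴.
Centroid: ȳ = ΣA·y / ΣA = 19.8394 mm.
Transfer each piece to the centroidal x-axis using Ī + A·d² with d = y − 19.8394:
  vertical leg: d = 15.1606 mm → contributes +357 379 mm⁴
  horizontal leg (remainder): d = -15.8394 mm → contributes +137 334 mm⁴
Total I = 494 713 mm⁴.
For the y-axis: x̄ = 22.3394 mm.
Repeating about the centroidal y-axis gives I_y = 588 623 mm⁴.
Polar second moment: J = I_x + I_y = 1 083 336 mm⁴.

J ≈ 1.083 × 10⁶ mm⁴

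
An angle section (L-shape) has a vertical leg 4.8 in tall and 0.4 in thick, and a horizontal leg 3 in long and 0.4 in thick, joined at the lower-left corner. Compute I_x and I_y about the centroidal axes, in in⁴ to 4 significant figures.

Break the section into simple shapes (no overlaps), measuring from the bottom-left corner of the bounding box.
Vertical leg: 0.4 × 4.8, A = 1.92 in², y = 2.4 in, Ī = 3.6864 in⁴.
Horizontal leg (remainder): 2.6 × 0.4, A = 1.04 in², y = 0.2 in, Ī = 0.0138667 in⁴.
Centroid: ȳ = ΣA·y / ΣA = 1.62703 in.
Transfer each piece to the centroidal x-axis using Ī + A·d² with d = y − 1.62703:
  vertical leg: d = 0.772973 in → contributes +4.83358 in⁴
  horizontal leg (remainder): d = -1.42703 in → contributes +2.13173 in⁴
Total I = 6.9653 in⁴.
For the y-axis: x̄ = 0.727027 in.
Repeating about the centroidal y-axis gives I_y = 2.1293 in⁴.

I_x ≈ 6.965 in⁴, I_y ≈ 2.129 in⁴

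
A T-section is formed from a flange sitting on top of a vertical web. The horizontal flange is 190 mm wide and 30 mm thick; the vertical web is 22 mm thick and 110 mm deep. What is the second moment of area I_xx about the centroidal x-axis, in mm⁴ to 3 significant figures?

I_xx ≈ 1.12 × 10⁷ mm⁴

Treat the section as a set of non-overlapping primitives; coordinates are from the bounding-box lower-left.
Flange: 190 × 30, A = 5 700 mm², y = 125 mm, Ī = 427 500 mm⁴.
Web: 22 × 110, A = 2 420 mm², y = 55 mm, Ī = 2 440 167 mm⁴.
Centroid: ȳ = ΣA·y / ΣA = 104.14 mm.
Transfer each piece to the centroidal x-axis using Ī + A·d² with d = y − 104.14:
  flange: d = 20.862 mm → contributes +2 908 288 mm⁴
  web: d = -49.138 mm → contributes +8 283 344 mm⁴
Total I = 11 191 632 mm⁴.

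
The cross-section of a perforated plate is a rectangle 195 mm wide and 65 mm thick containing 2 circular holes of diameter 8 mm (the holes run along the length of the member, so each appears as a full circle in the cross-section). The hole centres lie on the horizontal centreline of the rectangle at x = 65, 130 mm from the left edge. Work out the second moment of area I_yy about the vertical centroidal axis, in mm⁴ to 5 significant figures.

I_yy ≈ 4.0057 × 10⁷ mm⁴

Decompose the section into non-overlapping parts with the origin at the bottom-left of its bounding rectangle.
Plate: 195 × 65, A = 12 675 mm², x = 97.5 mm, Ī = 40 163 906 mm⁴.
Hole 1 (subtracted): ⌀8, A = 50.26548 mm², x = 65 mm, Ī = 201.0619 mm⁴.
Hole 2 (subtracted): ⌀8, A = 50.26548 mm², x = 130 mm, Ī = 201.0619 mm⁴.
By symmetry the centroid is at mid-width, x̄ = 97.5 mm.
Transfer each piece to the vertical centroidal axis using Ī + A·d² with d = x − 97.5:
  plate: d = 0 mm → contributes +40 163 906 mm⁴
  hole 1: d = -32.5 mm → contributes −53293.98 mm⁴
  hole 2: d = 32.5 mm → contributes −53293.98 mm⁴
Total I = 40 057 318 mm⁴.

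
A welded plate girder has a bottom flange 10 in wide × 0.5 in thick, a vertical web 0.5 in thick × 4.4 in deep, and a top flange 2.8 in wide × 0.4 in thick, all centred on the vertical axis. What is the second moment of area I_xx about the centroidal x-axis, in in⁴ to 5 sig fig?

Split into non-overlapping primitives; take the origin at the lower-left of the bounding box.
Bottom plate: 10 × 0.5, A = 5 in², y = 0.25 in, Ī = 0.1041667 in⁴.
Web plate: 0.5 × 4.4, A = 2.2 in², y = 2.7 in, Ī = 3.549333 in⁴.
Top plate: 2.8 × 0.4, A = 1.12 in², y = 5.1 in, Ī = 0.01493333 in⁴.
Centroid: ȳ = ΣA·y / ΣA = 1.550721 in.
Transfer each piece to the centroidal x-axis using Ī + A·d² with d = y − 1.550721:
  bottom plate: d = -1.300721 in → contributes +8.563544 in⁴
  web plate: d = 1.149279 in → contributes +6.455185 in⁴
  top plate: d = 3.549279 in → contributes +14.124 in⁴
Total I = 29.14273 in⁴.

I_xx ≈ 29.143 in⁴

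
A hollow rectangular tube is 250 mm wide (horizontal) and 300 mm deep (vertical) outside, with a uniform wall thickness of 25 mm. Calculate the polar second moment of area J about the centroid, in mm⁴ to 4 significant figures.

Decompose the section into non-overlapping parts with the origin at the bottom-left of its bounding rectangle.
Outer rectangle: 250 × 300, A = 75 000 mm², y = 150 mm, Ī = 562 500 000 mm⁴.
Inner void (subtracted): 200 × 250, A = 50 000 mm², y = 150 mm, Ī = 260 416 667 mm⁴.
By symmetry the centroid is at mid-height, ȳ = 150 mm.
All pieces are centred on the centroidal x-axis, so I = ΣĪ (holes subtracted) = 302 083 333 mm⁴.
Repeating about the centroidal y-axis gives I_y = 223 958 333 mm⁴.
Polar second moment: J = I_x + I_y = 526 041 667 mm⁴.

J ≈ 5.260 × 10⁸ mm⁴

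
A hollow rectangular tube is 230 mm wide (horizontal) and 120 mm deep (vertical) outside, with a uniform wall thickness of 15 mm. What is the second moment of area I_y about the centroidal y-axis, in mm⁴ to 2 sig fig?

I_y ≈ 6.2 × 10⁷ mm⁴

Split into non-overlapping primitives; take the origin at the lower-left of the bounding box.
Outer rectangle: 230 × 120, A = 27 600 mm², x = 115 mm, Ī = 121 670 000 mm⁴.
Inner void (subtracted): 200 × 90, A = 18 000 mm², x = 115 mm, Ī = 60 000 000 mm⁴.
By symmetry the centroid is at mid-width, x̄ = 115 mm.
All pieces are centred on the centroidal y-axis, so I = ΣĪ (holes subtracted) = 61 670 000 mm⁴.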